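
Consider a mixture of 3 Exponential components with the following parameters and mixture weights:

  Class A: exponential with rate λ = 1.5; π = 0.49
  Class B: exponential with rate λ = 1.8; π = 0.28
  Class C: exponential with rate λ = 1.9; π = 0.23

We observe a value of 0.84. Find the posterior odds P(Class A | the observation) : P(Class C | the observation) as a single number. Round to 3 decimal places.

Posterior odds = (P(Z=i) f_i(x)) / (P(Z=j) f_j(x)); the normalising sum cancels.
Component likelihoods at x = 0.84:
  p_A = 0.425481
  p_B = 0.396843
  p_C = 0.385141
Posterior odds = (P(Z=A)·p_A) / (P(Z=C)·p_C) = (0.49·0.425481) / (0.23·0.385141) = 0.208486 / 0.0885824 ≈ 2.354

2.354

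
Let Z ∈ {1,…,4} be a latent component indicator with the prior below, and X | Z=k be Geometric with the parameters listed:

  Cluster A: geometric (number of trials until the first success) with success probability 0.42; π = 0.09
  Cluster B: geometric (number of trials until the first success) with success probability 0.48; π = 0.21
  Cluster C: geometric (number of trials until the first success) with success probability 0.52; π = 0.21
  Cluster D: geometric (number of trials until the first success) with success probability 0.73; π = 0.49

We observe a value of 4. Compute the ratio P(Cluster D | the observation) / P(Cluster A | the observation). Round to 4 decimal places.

Posterior odds = (w_i f_i(x)) / (w_j f_j(x)); the normalising sum cancels.
Evaluate each component's likelihood at the observed value:
  L_A = 0.081947
  L_B = 0.0674918
  L_C = 0.0575078
  L_D = 0.0143686
Odds = (0.49/0.09) × (0.0143686/0.081947) = 5.44444 × 0.17534 ≈ 0.9546

0.9546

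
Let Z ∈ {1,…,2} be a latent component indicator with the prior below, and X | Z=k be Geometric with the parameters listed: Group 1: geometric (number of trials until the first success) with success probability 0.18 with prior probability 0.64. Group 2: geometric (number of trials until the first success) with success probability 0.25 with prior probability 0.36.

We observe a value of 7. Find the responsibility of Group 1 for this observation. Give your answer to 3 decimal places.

By Bayes' theorem, P(k | x) = w_k f_k(x) / Σ_j w_j f_j(x).
Component likelihoods at x = 7:
  f_1 = 0.18·(1−0.18)^6 = 0.18·0.304007 = 0.0547212
  f_2 = 0.25·(1−0.25)^6 = 0.25·0.177979 = 0.0444946
Unnormalised posteriors:
  w_1·f_1 = 0.64 × 0.0547212 = 0.0350216
  w_2·f_2 = 0.36 × 0.0444946 = 0.0160181
Denominator: 0.0350216 + 0.0160181 = 0.0510396
So the posterior for Group 1 is 0.0350216 / 0.0510396 ≈ 0.686.

0.686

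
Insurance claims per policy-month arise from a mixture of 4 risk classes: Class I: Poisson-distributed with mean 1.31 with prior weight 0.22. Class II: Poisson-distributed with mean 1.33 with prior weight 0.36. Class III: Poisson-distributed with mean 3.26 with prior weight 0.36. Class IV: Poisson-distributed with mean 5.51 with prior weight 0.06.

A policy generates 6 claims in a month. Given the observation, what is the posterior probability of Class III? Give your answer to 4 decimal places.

0.6852

P(component k | x) = π_k·f_k(x) / marginal(x), where marginal(x) = Σ_j π_j·f_j(x).
Evaluate each component's likelihood at the observed value:
  L_I = 0.00189395
  L_II = 0.00203313
  L_III = 0.063999
  L_IV = 0.157259
Unnormalised posteriors:
  π_I·L_I = 0.22 × 0.00189395 = 0.00041667
  π_II·L_II = 0.36 × 0.00203313 = 0.000731928
  π_III·L_III = 0.36 × 0.063999 = 0.0230396
  π_IV·L_IV = 0.06 × 0.157259 = 0.00943552
Evidence: 0.00041667 + 0.000731928 + 0.0230396 + 0.00943552 = 0.0336238
P(Class III | the observation) ≈ 0.6852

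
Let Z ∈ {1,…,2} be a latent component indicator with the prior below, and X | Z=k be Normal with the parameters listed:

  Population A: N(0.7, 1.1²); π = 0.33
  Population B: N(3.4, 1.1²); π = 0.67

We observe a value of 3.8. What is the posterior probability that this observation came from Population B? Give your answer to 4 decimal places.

0.9902

Apply Bayes' rule: the posterior for each component is proportional to its prior times its likelihood at x.
Component likelihoods at x = 3.8:
  L_A = 0.00683757
  L_B = 0.339472
Unnormalised posteriors:
  π_A·L_A = 0.33 × 0.00683757 = 0.0022564
  π_B·L_B = 0.67 × 0.339472 = 0.227446
Marginal: 0.0022564 + 0.227446 = 0.229702
So the posterior for Population B is 0.227446 / 0.229702 ≈ 0.9902.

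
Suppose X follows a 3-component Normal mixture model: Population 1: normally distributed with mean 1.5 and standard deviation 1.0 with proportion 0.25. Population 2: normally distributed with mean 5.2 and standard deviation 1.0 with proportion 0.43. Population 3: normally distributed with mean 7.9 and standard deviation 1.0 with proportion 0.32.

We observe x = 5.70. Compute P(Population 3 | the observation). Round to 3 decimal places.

0.070

Apply Bayes' rule: the posterior for each component is proportional to its prior times its likelihood at x.
Evaluate each component's likelihood at the observed value:
  L_1 = (1/(1.0·√(2π)))·exp(−(5.70−1.5)²/(2·1.0²)) = 0.398942·exp(-8.82000) = 5.89431e-05
  L_2 = (1/(1.0·√(2π)))·exp(−(5.70−5.2)²/(2·1.0²)) = 0.398942·exp(-0.12500) = 0.352065
  L_3 = (1/(1.0·√(2π)))·exp(−(5.70−7.9)²/(2·1.0²)) = 0.398942·exp(-2.42000) = 0.0354746
Unnormalised posteriors:
  P(Z=1)·L_1 = 0.25 × 5.89431e-05 = 1.47358e-05
  P(Z=2)·L_2 = 0.43 × 0.352065 = 0.151388
  P(Z=3)·L_3 = 0.32 × 0.0354746 = 0.0113519
Marginal: 1.47358e-05 + 0.151388 + 0.0113519 = 0.162755
P(Population 3 | the observation) ≈ 0.070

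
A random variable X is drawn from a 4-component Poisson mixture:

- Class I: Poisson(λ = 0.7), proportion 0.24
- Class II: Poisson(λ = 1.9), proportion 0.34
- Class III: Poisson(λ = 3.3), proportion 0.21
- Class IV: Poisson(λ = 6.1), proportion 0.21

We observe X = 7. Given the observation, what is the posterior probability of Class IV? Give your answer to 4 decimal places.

0.7976

The responsibility of component k is π_k f_k(x) divided by Σ_j π_j f_j(x).
Evaluate each component's likelihood at the observed value:
  f_I = e^(−0.7)·0.7^7/7! = 8.11427e-06
  f_II = e^(−1.9)·1.9^7/7! = 0.00265268
  f_III = e^(−3.3)·3.3^7/7! = 0.0311886
  f_IV = e^(−6.1)·6.1^7/7! = 0.139856
Multiply by the mixture weights:
  π_I·f_I = 0.24 × 8.11427e-06 = 1.94743e-06
  π_II·f_II = 0.34 × 0.00265268 = 0.000901912
  π_III·f_III = 0.21 × 0.0311886 = 0.0065496
  π_IV·f_IV = 0.21 × 0.139856 = 0.0293698
Evidence: 1.94743e-06 + 0.000901912 + 0.0065496 + 0.0293698 = 0.0368233
P(Class IV | x) = 0.0293698 / 0.0368233 ≈ 0.7976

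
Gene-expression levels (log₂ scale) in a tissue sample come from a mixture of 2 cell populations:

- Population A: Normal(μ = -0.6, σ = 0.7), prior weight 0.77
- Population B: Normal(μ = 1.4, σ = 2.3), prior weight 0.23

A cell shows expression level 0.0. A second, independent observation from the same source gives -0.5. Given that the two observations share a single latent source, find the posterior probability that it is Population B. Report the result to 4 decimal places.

0.0233

By Bayes' theorem, P(k | x) = π_k f_k(x) / Σ_j π_j f_j(x).
Since both observations come from the same component, the likelihood for component k is f_k(x₁)·f_k(x₂).
  f_A = [(1/(0.7·√(2π)))·exp(−(0.0−-0.6)²/(2·0.7²)) = 0.569918·exp(-0.36735) = 0.394707] × [0.564132] = 0.222667
  f_B = [(1/(2.3·√(2π)))·exp(−(0.0−1.4)²/(2·2.3²)) = 0.173453·exp(-0.18526) = 0.144121] × [0.12331] = 0.0177715
Multiply by the mixture weights:
  π_A·f_A = 0.77 × 0.222667 = 0.171454
  π_B·f_B = 0.23 × 0.0177715 = 0.00408744
Marginal: 0.171454 + 0.00408744 = 0.175541
P(Population B | data) = 0.00408744 / 0.175541 ≈ 0.0233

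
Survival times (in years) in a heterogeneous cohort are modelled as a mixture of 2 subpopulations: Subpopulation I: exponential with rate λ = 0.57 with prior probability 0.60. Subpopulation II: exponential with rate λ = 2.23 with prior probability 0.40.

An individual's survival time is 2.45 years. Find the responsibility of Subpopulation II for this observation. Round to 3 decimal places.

0.043

Apply Bayes' rule: the posterior for each component is proportional to its prior times its likelihood at x.
Component likelihoods at x = 2.45 years:
  p_I = 0.57·e^(−0.57·2.45) = 0.57·e^(−1.3965) = 0.141053
  p_II = 2.23·e^(−2.23·2.45) = 2.23·e^(−5.4635) = 0.00945229
Unnormalised posteriors:
  P(Z=I)·p_I = 0.60 × 0.141053 = 0.0846319
  P(Z=II)·p_II = 0.40 × 0.00945229 = 0.00378092
Denominator: 0.0846319 + 0.00378092 = 0.0884128
So the posterior for Subpopulation II is 0.00378092 / 0.0884128 ≈ 0.043.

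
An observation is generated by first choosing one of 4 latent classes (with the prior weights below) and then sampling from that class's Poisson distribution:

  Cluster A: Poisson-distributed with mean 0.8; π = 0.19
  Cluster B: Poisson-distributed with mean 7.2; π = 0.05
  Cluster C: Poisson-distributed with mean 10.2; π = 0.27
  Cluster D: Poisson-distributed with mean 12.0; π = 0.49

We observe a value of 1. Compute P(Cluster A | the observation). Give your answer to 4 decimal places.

Posterior ∝ prior × likelihood, so P(k | x) ∝ π_k f_k(x); normalise over all components.
Component likelihoods at x = 1:
  L_A = e^(−0.8)·0.8^1/1! = 0.359463
  L_B = e^(−7.2)·7.2^1/1! = 0.00537542
  L_C = e^(−10.2)·10.2^1/1! = 0.000379137
  L_D = e^(−12.0)·12.0^1/1! = 7.37305e-05
Unnormalised posteriors:
  π_A·L_A = 0.19 × 0.359463 = 0.068298
  π_B·L_B = 0.05 × 0.00537542 = 0.000268771
  π_C·L_C = 0.27 × 0.000379137 = 0.000102367
  π_D·L_D = 0.49 × 7.37305e-05 = 3.6128e-05
Evidence: 0.068298 + 0.000268771 + 0.000102367 + 3.6128e-05 = 0.0687053
P(Cluster A | x) = 0.068298 / 0.0687053 ≈ 0.9941

0.9941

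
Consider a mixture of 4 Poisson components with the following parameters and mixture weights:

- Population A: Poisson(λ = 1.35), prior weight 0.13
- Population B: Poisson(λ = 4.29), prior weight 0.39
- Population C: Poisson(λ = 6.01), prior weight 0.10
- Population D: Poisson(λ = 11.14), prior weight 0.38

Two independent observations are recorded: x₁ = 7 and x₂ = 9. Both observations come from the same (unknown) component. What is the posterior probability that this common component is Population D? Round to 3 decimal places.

0.625

Posterior ∝ prior × likelihood, so P(k | x) ∝ w_k f_k(x); normalise over all components.
Since both observations come from the same component, the likelihood for component k is f_k(x₁)·f_k(x₂).
  L_A = [0.000420347] × [1.064e-05] = 4.47251e-09
  L_B = [0.0727189] × [0.0185879] = 0.00135169
  L_C = [0.137905] × [0.0691827] = 0.00954066
  L_D = [0.0613374] × [0.105721] = 0.00648468
Weight by the priors:
  w_A·L_A = 0.13 × 4.47251e-09 = 5.81427e-10
  w_B·L_B = 0.39 × 0.00135169 = 0.000527158
  w_C·L_C = 0.10 × 0.00954066 = 0.000954066
  w_D·L_D = 0.38 × 0.00648468 = 0.00246418
Denominator: 5.81427e-10 + 0.000527158 + 0.000954066 + 0.00246418 = 0.0039454
Responsibility of Population D: 0.00246418 / 0.0039454 ≈ 0.625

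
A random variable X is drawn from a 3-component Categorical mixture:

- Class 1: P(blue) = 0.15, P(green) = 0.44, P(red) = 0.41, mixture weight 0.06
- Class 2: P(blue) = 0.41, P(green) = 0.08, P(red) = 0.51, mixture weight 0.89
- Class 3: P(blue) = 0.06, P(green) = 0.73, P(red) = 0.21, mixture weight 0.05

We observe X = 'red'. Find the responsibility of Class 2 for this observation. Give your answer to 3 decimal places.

0.928

By Bayes' theorem, P(k | x) = P(Z=k) f_k(x) / Σ_j P(Z=j) f_j(x).
Evaluate each component's likelihood at the observed value:
  L_1 = 0.41
  L_2 = 0.51
  L_3 = 0.21
Multiply by the mixture weights:
  P(Z=1)·L_1 = 0.06 × 0.41 = 0.0246
  P(Z=2)·L_2 = 0.89 × 0.51 = 0.4539
  P(Z=3)·L_3 = 0.05 × 0.21 = 0.0105
Marginal: 0.0246 + 0.4539 + 0.0105 = 0.489
P(Class 2 | x) ≈ 0.928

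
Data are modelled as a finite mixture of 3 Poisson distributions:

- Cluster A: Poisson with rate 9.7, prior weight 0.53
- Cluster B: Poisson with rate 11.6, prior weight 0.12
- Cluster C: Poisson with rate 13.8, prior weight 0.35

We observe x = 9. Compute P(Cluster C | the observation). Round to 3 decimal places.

The responsibility of component k is w_k f_k(x) divided by Σ_j w_j f_j(x).
Poisson probabilities:
  f_A = e^(−9.7)·9.7^9/9! = 0.128388
  f_B = e^(−11.6)·11.6^9/9! = 0.0960601
  f_C = e^(−13.8)·13.8^9/9! = 0.0508025
Weight by the priors:
  w_A·f_A = 0.53 × 0.128388 = 0.0680459
  w_B·f_B = 0.12 × 0.0960601 = 0.0115272
  w_C·f_C = 0.35 × 0.0508025 = 0.0177809
Denominator: 0.0680459 + 0.0115272 + 0.0177809 = 0.097354
P(Cluster C | x) ≈ 0.183

0.183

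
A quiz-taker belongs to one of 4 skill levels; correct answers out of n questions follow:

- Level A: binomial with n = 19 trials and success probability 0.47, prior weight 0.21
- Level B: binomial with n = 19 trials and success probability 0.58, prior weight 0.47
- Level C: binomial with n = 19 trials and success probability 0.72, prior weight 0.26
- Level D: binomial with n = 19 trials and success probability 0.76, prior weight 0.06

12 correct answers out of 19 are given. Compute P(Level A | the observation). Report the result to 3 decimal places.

The responsibility of component k is π_k f_k(x) divided by Σ_j π_j f_j(x).
Evaluate each component's likelihood at the observed value:
  p_A = 0.0687753
  p_B = 0.168348
  p_C = 0.131954
  p_D = 0.0858161
Weight by the priors:
  π_A·p_A = 0.21 × 0.0687753 = 0.0144428
  π_B·p_B = 0.47 × 0.168348 = 0.0791236
  π_C·p_C = 0.26 × 0.131954 = 0.0343081
  π_D·p_D = 0.06 × 0.0858161 = 0.00514897
Denominator: 0.0144428 + 0.0791236 + 0.0343081 + 0.00514897 = 0.133023
So the posterior for Level A is 0.0144428 / 0.133023 ≈ 0.109.

0.109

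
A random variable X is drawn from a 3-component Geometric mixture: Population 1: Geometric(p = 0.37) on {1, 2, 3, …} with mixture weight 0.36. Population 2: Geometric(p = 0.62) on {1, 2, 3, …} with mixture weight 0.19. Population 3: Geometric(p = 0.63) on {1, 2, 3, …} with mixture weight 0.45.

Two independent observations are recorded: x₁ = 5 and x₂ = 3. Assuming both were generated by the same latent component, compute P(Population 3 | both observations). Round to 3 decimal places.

0.122

The responsibility of component k is π_k f_k(x) divided by Σ_j π_j f_j(x).
Since both observations come from the same component, the likelihood for component k is f_k(x₁)·f_k(x₂).
  p_1 = [0.058286] × [0.146853] = 0.00855947
  p_2 = [0.0129278] × [0.089528] = 0.0011574
  p_3 = [0.0118072] × [0.086247] = 0.00101834
Multiply by the mixture weights:
  π_1·p_1 = 0.36 × 0.00855947 = 0.00308141
  π_2·p_2 = 0.19 × 0.0011574 = 0.000219907
  π_3·p_3 = 0.45 × 0.00101834 = 0.000458252
Denominator: 0.00308141 + 0.000219907 + 0.000458252 = 0.00375957
P(Population 3 | x₁, x₂) = 0.000458252 / 0.00375957 ≈ 0.122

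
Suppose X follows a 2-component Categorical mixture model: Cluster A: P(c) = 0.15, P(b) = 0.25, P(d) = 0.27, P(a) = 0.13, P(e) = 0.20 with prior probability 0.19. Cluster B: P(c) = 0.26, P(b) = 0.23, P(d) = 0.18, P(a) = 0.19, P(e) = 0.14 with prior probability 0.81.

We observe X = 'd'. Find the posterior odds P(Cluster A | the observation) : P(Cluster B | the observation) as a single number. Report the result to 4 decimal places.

0.3519

Only the two components matter; the odds are (π_i f_i(x)) / (π_j f_j(x)).
Categorical probabilities:
  L_A = P(d | comp) = 0.27
  L_B = P(d | comp) = 0.18
Odds = (0.19/0.81) × (0.27/0.18) = 0.234568 × 1.5 ≈ 0.3519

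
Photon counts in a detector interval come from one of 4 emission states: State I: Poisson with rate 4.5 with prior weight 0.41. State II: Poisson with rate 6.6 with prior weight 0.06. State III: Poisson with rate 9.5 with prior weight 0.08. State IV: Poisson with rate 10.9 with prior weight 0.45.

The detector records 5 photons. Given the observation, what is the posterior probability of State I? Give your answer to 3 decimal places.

0.753

The responsibility of component k is π_k f_k(x) divided by Σ_j π_j f_j(x).
Evaluate each component's likelihood at the observed value:
  p_I = 0.170827
  p_II = 0.141969
  p_III = 0.0482658
  p_IV = 0.0236669
Multiply by the mixture weights:
  π_I·p_I = 0.41 × 0.170827 = 0.070039
  π_II·p_II = 0.06 × 0.141969 = 0.00851817
  π_III·p_III = 0.08 × 0.0482658 = 0.00386126
  π_IV·p_IV = 0.45 × 0.0236669 = 0.0106501
Denominator: 0.070039 + 0.00851817 + 0.00386126 + 0.0106501 = 0.0930685
P(State I | 5 photons) ≈ 0.753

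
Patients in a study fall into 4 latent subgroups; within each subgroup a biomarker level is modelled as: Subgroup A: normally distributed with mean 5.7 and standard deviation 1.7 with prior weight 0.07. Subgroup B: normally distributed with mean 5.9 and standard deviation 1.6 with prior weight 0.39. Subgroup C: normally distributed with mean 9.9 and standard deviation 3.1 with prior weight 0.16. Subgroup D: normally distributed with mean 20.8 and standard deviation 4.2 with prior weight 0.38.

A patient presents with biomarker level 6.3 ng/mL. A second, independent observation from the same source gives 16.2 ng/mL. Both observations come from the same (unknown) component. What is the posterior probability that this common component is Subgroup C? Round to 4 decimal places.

Apply Bayes' rule: the posterior for each component is proportional to its prior times its likelihood at x.
Since both observations come from the same component, the likelihood for component k is f_k(x₁)·f_k(x₂).
  L_A = [0.220502] × [1.22055e-09] = 2.69134e-10
  L_B = [0.241668] × [2.49979e-10] = 6.04118e-11
  L_C = [0.0655699] × [0.0163198] = 0.00107009
  L_D = [0.000245187] × [0.0521414] = 1.27844e-05
Unnormalised posteriors:
  P(Z=A)·L_A = 0.07 × 2.69134e-10 = 1.88394e-11
  P(Z=B)·L_B = 0.39 × 6.04118e-11 = 2.35606e-11
  P(Z=C)·L_C = 0.16 × 0.00107009 = 0.000171214
  P(Z=D)·L_D = 0.38 × 1.27844e-05 = 4.85806e-06
Denominator: 1.88394e-11 + 2.35606e-11 + 0.000171214 + 4.85806e-06 = 0.000176072
P(Subgroup C | data) = 0.000171214 / 0.000176072 ≈ 0.9724

0.9724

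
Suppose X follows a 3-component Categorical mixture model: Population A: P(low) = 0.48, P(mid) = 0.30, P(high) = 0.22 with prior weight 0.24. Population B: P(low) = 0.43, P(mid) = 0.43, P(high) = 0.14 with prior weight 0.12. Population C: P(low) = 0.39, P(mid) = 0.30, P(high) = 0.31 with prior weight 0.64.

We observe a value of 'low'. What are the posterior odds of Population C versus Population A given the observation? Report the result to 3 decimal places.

2.167

Since P(k|x) ∝ π_k f_k(x), the posterior odds are π_i f_i(x) / (π_j f_j(x)).
Categorical probabilities:
  p_A = 0.48
  p_B = 0.43
  p_C = 0.39
0.2496 / 0.1152 ≈ 2.167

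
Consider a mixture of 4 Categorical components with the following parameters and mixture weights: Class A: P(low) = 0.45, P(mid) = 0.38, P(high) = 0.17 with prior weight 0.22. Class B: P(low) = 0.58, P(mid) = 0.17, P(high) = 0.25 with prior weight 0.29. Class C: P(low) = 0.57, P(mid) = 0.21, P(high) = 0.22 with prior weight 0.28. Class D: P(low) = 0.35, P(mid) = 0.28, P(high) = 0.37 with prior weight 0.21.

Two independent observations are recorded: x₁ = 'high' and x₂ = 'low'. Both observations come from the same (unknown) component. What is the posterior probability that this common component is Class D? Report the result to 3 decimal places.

0.224

By Bayes' theorem, P(k | x) = w_k f_k(x) / Σ_j w_j f_j(x).
Since both observations come from the same component, the likelihood for component k is f_k(x₁)·f_k(x₂).
  f_A = [0.17] × [0.45] = 0.0765
  f_B = [0.25] × [0.58] = 0.145
  f_C = [0.22] × [0.57] = 0.1254
  f_D = [0.37] × [0.35] = 0.1295
Weight by the priors:
  w_A·f_A = 0.22 × 0.0765 = 0.01683
  w_B·f_B = 0.29 × 0.145 = 0.04205
  w_C·f_C = 0.28 × 0.1254 = 0.035112
  w_D·f_D = 0.21 × 0.1295 = 0.027195
Denominator: 0.01683 + 0.04205 + 0.035112 + 0.027195 = 0.121187
P(Class D | data) = 0.027195 / 0.121187 ≈ 0.224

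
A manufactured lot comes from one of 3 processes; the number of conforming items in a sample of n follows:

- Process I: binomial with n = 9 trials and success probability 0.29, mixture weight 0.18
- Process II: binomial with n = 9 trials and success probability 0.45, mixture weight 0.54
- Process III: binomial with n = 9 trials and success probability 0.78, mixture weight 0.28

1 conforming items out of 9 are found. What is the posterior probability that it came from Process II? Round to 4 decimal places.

The responsibility of component k is P(Z=k) f_k(x) divided by Σ_j P(Z=j) f_j(x).
Evaluate each component's likelihood at the observed value:
  p_I = 0.168542
  p_II = 0.0339122
  p_III = 3.85229e-05
Weight by the priors:
  P(Z=I)·p_I = 0.18 × 0.168542 = 0.0303375
  P(Z=II)·p_II = 0.54 × 0.0339122 = 0.0183126
  P(Z=III)·p_III = 0.28 × 3.85229e-05 = 1.07864e-05
Sum: 0.0303375 + 0.0183126 + 1.07864e-05 = 0.0486609
P(Process II | 1 conforming items out of 9) ≈ 0.3763

0.3763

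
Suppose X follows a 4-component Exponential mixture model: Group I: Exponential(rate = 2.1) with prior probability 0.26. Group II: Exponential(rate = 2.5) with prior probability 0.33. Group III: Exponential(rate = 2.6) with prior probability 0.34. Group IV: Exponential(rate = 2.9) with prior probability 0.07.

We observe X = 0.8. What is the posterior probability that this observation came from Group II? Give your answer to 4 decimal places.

P(component k | x) = π_k·f_k(x) / marginal(x), where marginal(x) = Σ_j π_j·f_j(x).
Component likelihoods at x = 0.8:
  f_I = 0.391385
  f_II = 0.338338
  f_III = 0.324819
  f_IV = 0.284993
Multiply by the mixture weights:
  π_I·f_I = 0.26 × 0.391385 = 0.10176
  π_II·f_II = 0.33 × 0.338338 = 0.111652
  π_III·f_III = 0.34 × 0.324819 = 0.110438
  π_IV·f_IV = 0.07 × 0.284993 = 0.0199495
Marginal: 0.10176 + 0.111652 + 0.110438 + 0.0199495 = 0.3438
P(Group II | data) ≈ 0.3248

0.3248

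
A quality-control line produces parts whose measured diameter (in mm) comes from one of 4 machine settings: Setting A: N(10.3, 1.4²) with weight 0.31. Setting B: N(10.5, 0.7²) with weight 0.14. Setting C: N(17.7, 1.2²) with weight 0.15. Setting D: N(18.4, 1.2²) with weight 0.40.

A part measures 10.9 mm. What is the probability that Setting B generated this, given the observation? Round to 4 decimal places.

By Bayes' theorem, P(k | x) = π_k f_k(x) / Σ_j π_j f_j(x).
Normal densities:
  p_A = (1/(1.4·√(2π)))·exp(−(10.9−10.3)²/(2·1.4²)) = 0.284959·exp(-0.09184) = 0.259955
  p_B = (1/(0.7·√(2π)))·exp(−(10.9−10.5)²/(2·0.7²)) = 0.569918·exp(-0.16327) = 0.484068
  p_C = (1/(1.2·√(2π)))·exp(−(10.9−17.7)²/(2·1.2²)) = 0.332452·exp(-16.05556) = 3.53907e-08
  p_D = (1/(1.2·√(2π)))·exp(−(10.9−18.4)²/(2·1.2²)) = 0.332452·exp(-19.53125) = 1.095e-09
Multiply by the mixture weights:
  π_A·p_A = 0.31 × 0.259955 = 0.080586
  π_B·p_B = 0.14 × 0.484068 = 0.0677696
  π_C·p_C = 0.15 × 3.53907e-08 = 5.30861e-09
  π_D·p_D = 0.40 × 1.095e-09 = 4.38001e-10
Marginal: 0.080586 + 0.0677696 + 5.30861e-09 + 4.38001e-10 = 0.148356
P(Setting B | data) ≈ 0.4568

0.4568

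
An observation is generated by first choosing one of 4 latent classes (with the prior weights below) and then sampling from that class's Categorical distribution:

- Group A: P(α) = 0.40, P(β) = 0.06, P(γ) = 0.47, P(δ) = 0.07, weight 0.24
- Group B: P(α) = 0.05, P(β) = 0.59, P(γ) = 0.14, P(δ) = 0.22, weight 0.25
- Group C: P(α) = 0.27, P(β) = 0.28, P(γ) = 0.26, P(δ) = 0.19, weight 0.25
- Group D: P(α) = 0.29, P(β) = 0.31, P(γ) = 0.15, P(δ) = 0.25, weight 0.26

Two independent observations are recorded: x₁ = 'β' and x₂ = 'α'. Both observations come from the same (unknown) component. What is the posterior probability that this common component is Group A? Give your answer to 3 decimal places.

Posterior ∝ prior × likelihood, so P(k | x) ∝ π_k f_k(x); normalise over all components.
Since both observations come from the same component, the likelihood for component k is f_k(x₁)·f_k(x₂).
  f_A = [0.06] × [0.4] = 0.024
  f_B = [0.59] × [0.05] = 0.0295
  f_C = [0.28] × [0.27] = 0.0756
  f_D = [0.31] × [0.29] = 0.0899
Unnormalised posteriors:
  π_A·f_A = 0.24 × 0.024 = 0.00576
  π_B·f_B = 0.25 × 0.0295 = 0.007375
  π_C·f_C = 0.25 × 0.0756 = 0.0189
  π_D·f_D = 0.26 × 0.0899 = 0.023374
Evidence: 0.00576 + 0.007375 + 0.0189 + 0.023374 = 0.055409
So the posterior for Group A is 0.00576 / 0.055409 ≈ 0.104.

0.104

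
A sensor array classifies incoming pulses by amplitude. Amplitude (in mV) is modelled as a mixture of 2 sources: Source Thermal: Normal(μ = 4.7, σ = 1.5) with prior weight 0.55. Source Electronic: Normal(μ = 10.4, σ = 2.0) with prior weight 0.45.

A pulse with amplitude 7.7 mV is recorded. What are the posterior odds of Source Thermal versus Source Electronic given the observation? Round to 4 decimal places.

0.5486

The posterior odds equal the prior odds times the likelihood ratio: (P(Z=i)/P(Z=j))·(f_i(x)/f_j(x)).
Normal densities:
  p_Thermal = 0.035994
  p_Electronic = 0.0801917
Odds = (0.55/0.45) × (0.035994/0.0801917) = 1.22222 × 0.448849 ≈ 0.5486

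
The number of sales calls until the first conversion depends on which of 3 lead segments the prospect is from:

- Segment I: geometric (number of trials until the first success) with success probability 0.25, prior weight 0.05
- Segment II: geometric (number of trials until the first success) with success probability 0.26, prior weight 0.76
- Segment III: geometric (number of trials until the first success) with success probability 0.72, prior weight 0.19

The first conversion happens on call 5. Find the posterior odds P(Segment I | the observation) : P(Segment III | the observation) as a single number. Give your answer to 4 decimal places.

4.7037

Since P(k|x) ∝ w_k f_k(x), the posterior odds are w_i f_i(x) / (w_j f_j(x)).
Component likelihoods at x = 5:
  p_I = 0.0791016
  p_II = 0.0779651
  p_III = 0.00442552
0.00395508 / 0.000840849 ≈ 4.7037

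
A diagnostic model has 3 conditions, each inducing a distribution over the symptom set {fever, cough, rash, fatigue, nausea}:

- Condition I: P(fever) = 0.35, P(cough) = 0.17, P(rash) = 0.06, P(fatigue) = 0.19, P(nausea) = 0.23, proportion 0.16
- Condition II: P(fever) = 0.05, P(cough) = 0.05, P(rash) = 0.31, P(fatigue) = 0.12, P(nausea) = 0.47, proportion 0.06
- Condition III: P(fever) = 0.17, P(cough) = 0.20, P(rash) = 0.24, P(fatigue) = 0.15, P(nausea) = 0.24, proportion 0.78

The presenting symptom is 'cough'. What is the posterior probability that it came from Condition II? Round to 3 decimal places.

Posterior ∝ prior × likelihood, so P(k | x) ∝ π_k f_k(x); normalise over all components.
Categorical probabilities:
  L_I = 0.17
  L_II = 0.05
  L_III = 0.2
Prior × likelihood for each component:
  π_I·L_I = 0.16 × 0.17 = 0.0272
  π_II·L_II = 0.06 × 0.05 = 0.003
  π_III·L_III = 0.78 × 0.2 = 0.156
Normaliser: 0.0272 + 0.003 + 0.156 = 0.1862
So the posterior for Condition II is 0.003 / 0.1862 ≈ 0.016.

0.016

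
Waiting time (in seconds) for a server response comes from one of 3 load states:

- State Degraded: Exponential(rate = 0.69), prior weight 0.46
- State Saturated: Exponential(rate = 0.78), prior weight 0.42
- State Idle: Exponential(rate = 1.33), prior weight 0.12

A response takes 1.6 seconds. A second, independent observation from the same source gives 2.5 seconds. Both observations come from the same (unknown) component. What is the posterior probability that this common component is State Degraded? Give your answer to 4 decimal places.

Apply Bayes' rule: the posterior for each component is proportional to its prior times its likelihood at x.
Since both observations come from the same component, the likelihood for component k is f_k(x₁)·f_k(x₂).
  p_Degraded = [0.69·e^(−0.69·1.6) = 0.69·e^(−1.1040) = 0.228764] × [0.122939] = 0.0281241
  p_Saturated = [0.78·e^(−0.78·1.6) = 0.78·e^(−1.2480) = 0.223921] × [0.110974] = 0.0248494
  p_Idle = [1.33·e^(−1.33·1.6) = 1.33·e^(−2.1280) = 0.15837] × [0.0478434] = 0.00757697
Prior × likelihood for each component:
  w_Degraded·p_Degraded = 0.46 × 0.0281241 = 0.0129371
  w_Saturated·p_Saturated = 0.42 × 0.0248494 = 0.0104367
  w_Idle·p_Idle = 0.12 × 0.00757697 = 0.000909236
Evidence: 0.0129371 + 0.0104367 + 0.000909236 = 0.0242831
P(State Degraded | x₁, x₂) = 0.0129371 / 0.0242831 ≈ 0.5328

0.5328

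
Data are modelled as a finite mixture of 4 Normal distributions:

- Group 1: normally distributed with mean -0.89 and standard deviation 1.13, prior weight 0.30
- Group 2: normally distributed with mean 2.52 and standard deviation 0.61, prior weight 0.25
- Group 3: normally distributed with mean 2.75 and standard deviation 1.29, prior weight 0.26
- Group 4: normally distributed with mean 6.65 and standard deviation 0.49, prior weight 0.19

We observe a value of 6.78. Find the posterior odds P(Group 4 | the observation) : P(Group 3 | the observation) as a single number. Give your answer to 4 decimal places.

Posterior odds = (P(Z=i) f_i(x)) / (P(Z=j) f_j(x)); the normalising sum cancels.
Evaluate each component's likelihood at the observed value:
  p_1 = (1/(1.13·√(2π)))·exp(−(6.78−-0.89)²/(2·1.13²)) = 0.353046·exp(-23.03583) = 3.49541e-11
  p_2 = (1/(0.61·√(2π)))·exp(−(6.78−2.52)²/(2·0.61²)) = 0.654004·exp(-24.38538) = 1.67936e-11
  p_3 = (1/(1.29·√(2π)))·exp(−(6.78−2.75)²/(2·1.29²)) = 0.309258·exp(-4.87978) = 0.00234994
  p_4 = (1/(0.49·√(2π)))·exp(−(6.78−6.65)²/(2·0.49²)) = 0.814168·exp(-0.03519) = 0.786013
0.149342 / 0.000610984 ≈ 244.4292

244.4292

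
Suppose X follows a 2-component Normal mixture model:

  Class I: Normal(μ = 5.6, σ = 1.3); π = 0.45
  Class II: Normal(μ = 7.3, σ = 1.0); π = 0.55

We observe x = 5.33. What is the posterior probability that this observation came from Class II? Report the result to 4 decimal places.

0.1891

Apply Bayes' rule: the posterior for each component is proportional to its prior times its likelihood at x.
Normal densities:
  f_I = 0.300331
  f_II = 0.0573038
Prior × likelihood for each component:
  P(Z=I)·f_I = 0.45 × 0.300331 = 0.135149
  P(Z=II)·f_II = 0.55 × 0.0573038 = 0.0315171
Marginal: 0.135149 + 0.0315171 = 0.166666
P(Class II | the observation) ≈ 0.1891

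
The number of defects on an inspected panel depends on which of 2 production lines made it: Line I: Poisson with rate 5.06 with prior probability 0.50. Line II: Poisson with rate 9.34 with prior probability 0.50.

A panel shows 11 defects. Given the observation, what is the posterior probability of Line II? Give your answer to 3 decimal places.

0.921

P(component k | x) = w_k·f_k(x) / marginal(x), where marginal(x) = Σ_j w_j·f_j(x).
Poisson probabilities:
  L_I = e^(−5.06)·5.06^11/11! = 0.00885054
  L_II = e^(−9.34)·9.34^11/11! = 0.103836
Prior × likelihood for each component:
  w_I·L_I = 0.50 × 0.00885054 = 0.00442527
  w_II·L_II = 0.50 × 0.103836 = 0.0519182
Normaliser: 0.00442527 + 0.0519182 = 0.0563435
So the posterior for Line II is 0.0519182 / 0.0563435 ≈ 0.921.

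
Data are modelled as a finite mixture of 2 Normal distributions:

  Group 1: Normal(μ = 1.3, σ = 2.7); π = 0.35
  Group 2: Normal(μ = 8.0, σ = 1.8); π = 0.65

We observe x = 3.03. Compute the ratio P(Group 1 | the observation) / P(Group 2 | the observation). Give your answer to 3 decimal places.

13.225

Since P(k|x) ∝ π_k f_k(x), the posterior odds are π_i f_i(x) / (π_j f_j(x)).
Component likelihoods at x = 3.03:
  p_1 = (1/(2.7·√(2π)))·exp(−(3.03−1.3)²/(2·2.7²)) = 0.147756·exp(-0.20527) = 0.120336
  p_2 = (1/(1.8·√(2π)))·exp(−(3.03−8.0)²/(2·1.8²)) = 0.221635·exp(-3.81187) = 0.00489965
0.0421177 / 0.00318477 ≈ 13.225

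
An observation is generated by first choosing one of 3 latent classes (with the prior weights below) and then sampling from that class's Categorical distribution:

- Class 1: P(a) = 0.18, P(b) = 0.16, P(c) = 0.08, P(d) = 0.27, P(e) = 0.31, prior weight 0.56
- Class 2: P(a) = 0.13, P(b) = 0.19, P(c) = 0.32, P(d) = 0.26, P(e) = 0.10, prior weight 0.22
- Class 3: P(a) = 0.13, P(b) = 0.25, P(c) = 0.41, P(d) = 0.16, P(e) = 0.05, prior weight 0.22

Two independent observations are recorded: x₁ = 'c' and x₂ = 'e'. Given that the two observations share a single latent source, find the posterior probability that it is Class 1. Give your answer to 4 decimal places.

0.5460

P(component k | x) = w_k·f_k(x) / marginal(x), where marginal(x) = Σ_j w_j·f_j(x).
Since both observations come from the same component, the likelihood for component k is f_k(x₁)·f_k(x₂).
  f_1 = [0.08] × [0.31] = 0.0248
  f_2 = [0.32] × [0.1] = 0.032
  f_3 = [0.41] × [0.05] = 0.0205
Weight by the priors:
  w_1·f_1 = 0.56 × 0.0248 = 0.013888
  w_2·f_2 = 0.22 × 0.032 = 0.00704
  w_3·f_3 = 0.22 × 0.0205 = 0.00451
Sum: 0.013888 + 0.00704 + 0.00451 = 0.025438
P(Class 1 | x₁, x₂) = 0.013888 / 0.025438 ≈ 0.5460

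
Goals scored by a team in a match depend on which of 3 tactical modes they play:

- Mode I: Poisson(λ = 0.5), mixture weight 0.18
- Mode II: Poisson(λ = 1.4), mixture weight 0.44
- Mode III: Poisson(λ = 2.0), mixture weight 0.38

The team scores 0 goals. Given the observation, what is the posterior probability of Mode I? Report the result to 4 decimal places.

The responsibility of component k is w_k f_k(x) divided by Σ_j w_j f_j(x).
Poisson probabilities:
  f_I = 0.606531
  f_II = 0.246597
  f_III = 0.135335
Unnormalised posteriors:
  w_I·f_I = 0.18 × 0.606531 = 0.109176
  w_II·f_II = 0.44 × 0.246597 = 0.108503
  w_III·f_III = 0.38 × 0.135335 = 0.0514274
Sum: 0.109176 + 0.108503 + 0.0514274 = 0.269106
So the posterior for Mode I is 0.109176 / 0.269106 ≈ 0.4057.

0.4057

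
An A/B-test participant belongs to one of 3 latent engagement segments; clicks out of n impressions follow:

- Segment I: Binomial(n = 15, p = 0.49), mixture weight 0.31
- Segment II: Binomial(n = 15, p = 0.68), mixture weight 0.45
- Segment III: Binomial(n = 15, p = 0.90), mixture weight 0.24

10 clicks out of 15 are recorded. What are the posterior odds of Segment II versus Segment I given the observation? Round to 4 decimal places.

Posterior odds = (π_i f_i(x)) / (π_j f_j(x)); the normalising sum cancels.
Evaluate each component's likelihood at the observed value:
  p_I = C(15,10)·0.49^10·0.51^5 = 3003·0.000797923·0.0345025 = 0.0826736
  p_II = C(15,10)·0.68^10·0.32^5 = 3003·0.0211392·0.00335544 = 0.213007
  p_III = C(15,10)·0.90^10·0.10^5 = 3003·0.348678·1e-05 = 0.0104708
0.0958533 / 0.0256288 ≈ 3.7401

3.7401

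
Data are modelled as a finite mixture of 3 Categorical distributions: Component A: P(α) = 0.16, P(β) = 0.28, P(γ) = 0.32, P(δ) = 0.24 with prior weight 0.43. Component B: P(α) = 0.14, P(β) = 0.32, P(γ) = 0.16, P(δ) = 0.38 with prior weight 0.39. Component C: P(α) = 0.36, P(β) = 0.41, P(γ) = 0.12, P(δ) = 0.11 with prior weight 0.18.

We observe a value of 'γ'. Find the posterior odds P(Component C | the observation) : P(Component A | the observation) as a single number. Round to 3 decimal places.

0.157

Only the two components matter; the odds are (π_i f_i(x)) / (π_j f_j(x)).
Component likelihoods at x = 'γ':
  p_A = P(γ | comp) = 0.32
  p_B = P(γ | comp) = 0.16
  p_C = P(γ | comp) = 0.12
0.0216 / 0.1376 ≈ 0.157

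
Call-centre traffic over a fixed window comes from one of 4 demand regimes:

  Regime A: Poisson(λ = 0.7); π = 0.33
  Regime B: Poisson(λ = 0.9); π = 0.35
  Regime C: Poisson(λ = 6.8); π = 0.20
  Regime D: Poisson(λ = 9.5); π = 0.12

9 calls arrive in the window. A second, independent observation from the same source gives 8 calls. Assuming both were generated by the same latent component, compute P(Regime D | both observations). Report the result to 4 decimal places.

0.4436

Apply Bayes' rule: the posterior for each component is proportional to its prior times its likelihood at x.
Since both observations come from the same component, the likelihood for component k is f_k(x₁)·f_k(x₂).
  f_A = [5.52221e-08] × [7.09999e-07] = 3.92077e-14
  f_B = [4.34065e-07] × [4.34065e-06] = 1.88412e-12
  f_C = [0.0954146] × [0.126284] = 0.0120493
  f_D = [0.130003] × [0.12316] = 0.0160112
Weight by the priors:
  P(Z=A)·f_A = 0.33 × 3.92077e-14 = 1.29385e-14
  P(Z=B)·f_B = 0.35 × 1.88412e-12 = 6.59443e-13
  P(Z=C)·f_C = 0.20 × 0.0120493 = 0.00240987
  P(Z=D)·f_D = 0.12 × 0.0160112 = 0.00192134
Normaliser: 1.29385e-14 + 6.59443e-13 + 0.00240987 + 0.00192134 = 0.0043312
P(Regime D | data) = 0.00192134 / 0.0043312 ≈ 0.4436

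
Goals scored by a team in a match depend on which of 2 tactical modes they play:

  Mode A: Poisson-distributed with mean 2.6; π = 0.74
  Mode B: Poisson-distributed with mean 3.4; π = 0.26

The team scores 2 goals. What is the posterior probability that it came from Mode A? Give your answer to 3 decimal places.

Apply Bayes' rule: the posterior for each component is proportional to its prior times its likelihood at x.
Evaluate each component's likelihood at the observed value:
  L_A = e^(−2.6)·2.6^2/2! = 0.251045
  L_B = e^(−3.4)·3.4^2/2! = 0.192898
Multiply by the mixture weights:
  π_A·L_A = 0.74 × 0.251045 = 0.185773
  π_B·L_B = 0.26 × 0.192898 = 0.0501534
Normaliser: 0.185773 + 0.0501534 = 0.235926
So the posterior for Mode A is 0.185773 / 0.235926 ≈ 0.787.

0.787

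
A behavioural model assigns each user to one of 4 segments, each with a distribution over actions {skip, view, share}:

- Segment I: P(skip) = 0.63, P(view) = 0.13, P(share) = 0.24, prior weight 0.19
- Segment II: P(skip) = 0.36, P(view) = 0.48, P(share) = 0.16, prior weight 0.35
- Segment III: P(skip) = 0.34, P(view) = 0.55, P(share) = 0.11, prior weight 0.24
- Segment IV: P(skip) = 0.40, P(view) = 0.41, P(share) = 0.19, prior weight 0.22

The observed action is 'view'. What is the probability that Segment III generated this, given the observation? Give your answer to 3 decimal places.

0.318

Apply Bayes' rule: the posterior for each component is proportional to its prior times its likelihood at x.
Categorical probabilities:
  p_I = P(view | comp) = 0.13
  p_II = P(view | comp) = 0.48
  p_III = P(view | comp) = 0.55
  p_IV = P(view | comp) = 0.41
Multiply by the mixture weights:
  π_I·p_I = 0.19 × 0.13 = 0.0247
  π_II·p_II = 0.35 × 0.48 = 0.168
  π_III·p_III = 0.24 × 0.55 = 0.132
  π_IV·p_IV = 0.22 × 0.41 = 0.0902
Normaliser: 0.0247 + 0.168 + 0.132 + 0.0902 = 0.4149
P(Segment III | data) = 0.132 / 0.4149 ≈ 0.318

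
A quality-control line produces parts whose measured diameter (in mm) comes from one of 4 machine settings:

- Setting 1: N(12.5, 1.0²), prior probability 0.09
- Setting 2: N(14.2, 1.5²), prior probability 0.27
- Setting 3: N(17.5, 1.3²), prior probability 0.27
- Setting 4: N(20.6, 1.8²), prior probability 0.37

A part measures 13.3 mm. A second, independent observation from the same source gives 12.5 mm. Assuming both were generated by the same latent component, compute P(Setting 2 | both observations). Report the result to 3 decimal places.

By Bayes' theorem, P(k | x) = P(Z=k) f_k(x) / Σ_j P(Z=j) f_j(x).
Since both observations come from the same component, the likelihood for component k is f_k(x₁)·f_k(x₂).
  L_1 = [(1/(1.0·√(2π)))·exp(−(13.3−12.5)²/(2·1.0²)) = 0.398942·exp(-0.32000) = 0.289692] × [0.398942] = 0.11557
  L_2 = [(1/(1.5·√(2π)))·exp(−(13.3−14.2)²/(2·1.5²)) = 0.265962·exp(-0.18000) = 0.22215] × [0.139928] = 0.031085
  L_3 = [(1/(1.3·√(2π)))·exp(−(13.3−17.5)²/(2·1.3²)) = 0.306879·exp(-5.21893) = 0.00166116] × [0.000188248] = 3.1271e-07
  L_4 = [(1/(1.8·√(2π)))·exp(−(13.3−20.6)²/(2·1.8²)) = 0.221635·exp(-8.22377) = 5.94431e-05] × [8.87986e-06] = 5.27846e-10
Unnormalised posteriors:
  P(Z=1)·L_1 = 0.09 × 0.11557 = 0.0104013
  P(Z=2)·L_2 = 0.27 × 0.031085 = 0.00839295
  P(Z=3)·L_3 = 0.27 × 3.1271e-07 = 8.44316e-08
  P(Z=4)·L_4 = 0.37 × 5.27846e-10 = 1.95303e-10
Marginal: 0.0104013 + 0.00839295 + 8.44316e-08 + 1.95303e-10 = 0.0187944
P(Setting 2 | x) ≈ 0.447

0.447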